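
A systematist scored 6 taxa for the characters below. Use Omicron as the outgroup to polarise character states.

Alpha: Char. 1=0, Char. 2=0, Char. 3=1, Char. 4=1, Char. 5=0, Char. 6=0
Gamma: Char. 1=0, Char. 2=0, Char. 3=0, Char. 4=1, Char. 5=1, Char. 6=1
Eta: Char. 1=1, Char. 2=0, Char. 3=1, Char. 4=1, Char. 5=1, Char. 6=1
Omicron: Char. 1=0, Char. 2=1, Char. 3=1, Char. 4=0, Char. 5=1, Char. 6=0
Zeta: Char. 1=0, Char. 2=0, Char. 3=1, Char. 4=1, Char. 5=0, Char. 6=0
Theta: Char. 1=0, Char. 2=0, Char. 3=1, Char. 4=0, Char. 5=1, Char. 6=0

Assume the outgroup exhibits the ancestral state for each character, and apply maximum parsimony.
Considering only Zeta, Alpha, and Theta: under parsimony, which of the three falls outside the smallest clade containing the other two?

Character polarity is set by the outgroup: the derived state is whichever differs from the outgroup's state, so for Char. 2, Char. 3, Char. 5 the derived state is '0', and for the remaining characters it is '1'.
Char. 1 (derived state '1') is unique to Eta (autapomorphy; uninformative for grouping).
Char. 2 (derived state '0') is shared by all ingroup taxa — unites the whole ingroup.
Char. 3 (derived state '0') is unique to Gamma (autapomorphy; uninformative for grouping).
Only Alpha, Eta, Gamma, and Zeta show the derived state '1' for Char. 4, supporting them as a clade.
Char. 5 (derived state '0') is shared by Alpha and Zeta — a synapomorphy uniting that clade.
Char. 6: derived state '1' in Eta and Gamma only — synapomorphy for {Eta, Gamma}.
Most parsimonious ingroup topology: (((Zeta,Alpha),(Eta,Gamma)),Theta).
Zeta and Alpha share a more recent common ancestor with each other than either does with Theta, so Theta is the least closely related of the three.

Theta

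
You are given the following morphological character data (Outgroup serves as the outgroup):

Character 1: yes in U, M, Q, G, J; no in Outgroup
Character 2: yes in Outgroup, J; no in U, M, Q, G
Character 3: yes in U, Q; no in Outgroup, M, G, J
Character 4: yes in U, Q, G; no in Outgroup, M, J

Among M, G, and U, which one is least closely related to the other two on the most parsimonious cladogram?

Character polarity is set by the outgroup: the derived state is whichever differs from the outgroup's state, so for Character 2 the derived state is 'no', and for the remaining characters it is 'yes'.
Character 1 (derived state 'yes') is shared by all ingroup taxa — unites the whole ingroup.
Character 2: derived state 'no' in G, M, Q, and U only — synapomorphy for {G, M, Q, U}.
Character 3: derived state 'yes' in Q and U only — synapomorphy for {Q, U}.
Character 4: derived state 'yes' in G, Q, and U only — synapomorphy for {G, Q, U}.
Most parsimonious ingroup topology: ((((U,Q),G),M),J).
U and G share a more recent common ancestor with each other than either does with M, so M is the least closely related of the three.

M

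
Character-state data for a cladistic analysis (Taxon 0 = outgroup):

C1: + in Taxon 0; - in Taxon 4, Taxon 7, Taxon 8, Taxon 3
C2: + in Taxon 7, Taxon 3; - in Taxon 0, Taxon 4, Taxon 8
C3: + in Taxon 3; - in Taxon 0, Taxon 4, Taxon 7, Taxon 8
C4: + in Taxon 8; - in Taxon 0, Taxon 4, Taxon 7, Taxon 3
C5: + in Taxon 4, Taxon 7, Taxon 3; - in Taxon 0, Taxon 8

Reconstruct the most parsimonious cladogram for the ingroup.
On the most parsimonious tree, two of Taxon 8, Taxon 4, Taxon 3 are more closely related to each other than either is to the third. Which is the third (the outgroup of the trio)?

Character polarity is set by the outgroup: the derived state is whichever differs from the outgroup's state, so for C1 the derived state is '-', and for the remaining characters it is '+'.
All ingroup taxa share the derived state '-' for C1; it defines the ingroup but does not resolve relationships within it.
C2: derived state '+' in Taxon 3 and Taxon 7 only — synapomorphy for {Taxon 3, Taxon 7}.
C3: derived state '+' in Taxon 3 only — an autapomorphy, so it tells us nothing about relationships among taxa.
C4 (derived state '+') is unique to Taxon 8 (autapomorphy; uninformative for grouping).
C5: derived state '+' in Taxon 3, Taxon 4, and Taxon 7 only — synapomorphy for {Taxon 3, Taxon 4, Taxon 7}.
Most parsimonious ingroup topology: (Taxon 8,(Taxon 4,(Taxon 3,Taxon 7))).
Taxon 4 and Taxon 3 share a more recent common ancestor with each other than either does with Taxon 8, so Taxon 8 is the least closely related of the three.

Taxon 8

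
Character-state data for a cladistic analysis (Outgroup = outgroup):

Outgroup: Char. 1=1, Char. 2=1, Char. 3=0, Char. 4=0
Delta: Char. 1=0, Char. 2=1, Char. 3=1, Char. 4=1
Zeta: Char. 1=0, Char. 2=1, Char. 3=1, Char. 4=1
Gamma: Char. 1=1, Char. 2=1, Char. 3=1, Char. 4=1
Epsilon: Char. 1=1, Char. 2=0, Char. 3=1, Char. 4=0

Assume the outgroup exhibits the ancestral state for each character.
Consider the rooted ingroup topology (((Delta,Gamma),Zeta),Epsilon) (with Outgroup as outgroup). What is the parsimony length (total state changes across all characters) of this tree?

Map each character onto (((Delta,Gamma),Zeta),Epsilon) (rooted by Outgroup) and count the minimum state changes it requires (Fitch parsimony):
Char. 1: 2; Char. 2: 1; Char. 3: 1; Char. 4: 1.
Total tree length = 5.

5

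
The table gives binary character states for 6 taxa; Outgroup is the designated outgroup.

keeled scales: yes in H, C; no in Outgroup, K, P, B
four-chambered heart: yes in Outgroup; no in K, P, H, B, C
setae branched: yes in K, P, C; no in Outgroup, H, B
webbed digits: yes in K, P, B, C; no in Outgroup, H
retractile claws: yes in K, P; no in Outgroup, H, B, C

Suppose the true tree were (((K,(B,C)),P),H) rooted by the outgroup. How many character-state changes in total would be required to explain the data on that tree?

Map each character onto (((K,(B,C)),P),H) (rooted by Outgroup) and count the minimum state changes it requires (Fitch parsimony):
keeled scales: 2; four-chambered heart: 1; setae branched: 2; webbed digits: 1; retractile claws: 2.
Total tree length = 8.

8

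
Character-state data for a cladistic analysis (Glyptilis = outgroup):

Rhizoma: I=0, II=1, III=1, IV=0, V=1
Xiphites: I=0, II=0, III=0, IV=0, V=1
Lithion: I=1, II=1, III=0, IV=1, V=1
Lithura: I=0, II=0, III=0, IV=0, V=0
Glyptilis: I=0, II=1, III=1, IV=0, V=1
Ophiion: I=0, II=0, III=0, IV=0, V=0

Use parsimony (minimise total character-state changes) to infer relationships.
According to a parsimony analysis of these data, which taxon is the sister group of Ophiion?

Lithura

Character polarity is set by the outgroup: the derived state is whichever differs from the outgroup's state, so for II, III, V the derived state is '0', and for the remaining characters it is '1'.
I: derived state '1' in Lithion only — an autapomorphy, so it tells us nothing about relationships among taxa.
II (derived state '0') is shared by Lithura, Ophiion, and Xiphites — a synapomorphy uniting that clade.
III: derived state '0' in Lithion, Lithura, Ophiion, and Xiphites only — synapomorphy for {Lithion, Lithura, Ophiion, Xiphites}.
IV: derived state '1' in Lithion only — an autapomorphy, so it tells us nothing about relationships among taxa.
V (derived state '0') is shared by Lithura and Ophiion — a synapomorphy uniting that clade.
Most parsimonious ingroup topology: ((((Lithura,Ophiion),Xiphites),Lithion),Rhizoma).
Ophiion and Lithura form a cherry on this tree, so they are sister taxa.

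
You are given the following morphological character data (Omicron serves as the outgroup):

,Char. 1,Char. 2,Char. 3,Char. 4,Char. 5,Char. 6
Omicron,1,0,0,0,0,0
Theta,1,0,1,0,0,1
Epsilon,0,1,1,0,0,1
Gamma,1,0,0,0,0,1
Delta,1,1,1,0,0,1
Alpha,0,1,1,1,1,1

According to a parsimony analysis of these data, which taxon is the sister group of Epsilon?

Alpha

Character polarity is set by the outgroup: the derived state is whichever differs from the outgroup's state, so for Char. 1 the derived state is '0', and for the remaining characters it is '1'.
Char. 1 (derived state '0') is shared by Alpha and Epsilon — a synapomorphy uniting that clade.
Only Alpha, Delta, and Epsilon show the derived state '1' for Char. 2, supporting them as a clade.
Char. 3 (derived state '1') is shared by Alpha, Delta, Epsilon, and Theta — a synapomorphy uniting that clade.
Char. 4 (derived state '1') is unique to Alpha (autapomorphy; uninformative for grouping).
Char. 5 (derived state '1') is unique to Alpha (autapomorphy; uninformative for grouping).
All ingroup taxa share the derived state '1' for Char. 6; it defines the ingroup but does not resolve relationships within it.
Most parsimonious ingroup topology: ((Theta,((Epsilon,Alpha),Delta)),Gamma).
Epsilon and Alpha form a cherry on this tree, so they are sister taxa.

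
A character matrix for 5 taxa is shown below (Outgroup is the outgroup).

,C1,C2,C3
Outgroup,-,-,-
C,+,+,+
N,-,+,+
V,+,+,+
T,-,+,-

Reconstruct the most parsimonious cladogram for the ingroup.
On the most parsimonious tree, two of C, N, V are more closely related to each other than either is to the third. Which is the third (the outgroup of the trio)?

N

The outgroup has state '-' for every character, so '+' is the derived state throughout.
Only C and V show the derived state '+' for C1, supporting them as a clade.
C2 (derived state '+') is shared by all ingroup taxa — unites the whole ingroup.
Only C, N, and V show the derived state '+' for C3, supporting them as a clade.
Most parsimonious ingroup topology: (((C,V),N),T).
V and C share a more recent common ancestor with each other than either does with N, so N is the least closely related of the three.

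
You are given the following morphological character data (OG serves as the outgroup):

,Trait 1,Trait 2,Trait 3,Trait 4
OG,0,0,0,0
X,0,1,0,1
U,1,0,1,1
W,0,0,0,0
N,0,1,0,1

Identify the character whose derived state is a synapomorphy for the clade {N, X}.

The outgroup has state '0' for every character, so '1' is the derived state throughout.
Trait 1: derived state '1' in U only — an autapomorphy, so it tells us nothing about relationships among taxa.
Only N and X show the derived state '1' for Trait 2, supporting them as a clade.
Trait 3: derived state '1' in U only — an autapomorphy, so it tells us nothing about relationships among taxa.
Trait 4: derived state '1' in N, U, and X only — synapomorphy for {N, U, X}.
Most parsimonious ingroup topology: (((X,N),U),W).
The clade {N, X} is supported by Trait 2: its derived state '1' occurs in exactly those taxa and in no other taxon (including the outgroup).

Trait 2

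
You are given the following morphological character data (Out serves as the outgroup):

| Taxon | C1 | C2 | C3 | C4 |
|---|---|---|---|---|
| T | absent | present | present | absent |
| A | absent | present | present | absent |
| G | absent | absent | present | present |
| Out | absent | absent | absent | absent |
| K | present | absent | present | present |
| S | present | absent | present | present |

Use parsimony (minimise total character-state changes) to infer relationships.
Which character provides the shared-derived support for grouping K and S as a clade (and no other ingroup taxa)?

The outgroup has state 'absent' for every character, so 'present' is the derived state throughout.
C1 (derived state 'present') is shared by K and S — a synapomorphy uniting that clade.
C2 (derived state 'present') is shared by A and T — a synapomorphy uniting that clade.
All ingroup taxa share the derived state 'present' for C3; it defines the ingroup but does not resolve relationships within it.
C4: derived state 'present' in G, K, and S only — synapomorphy for {G, K, S}.
Most parsimonious ingroup topology: ((T,A),((S,K),G)).
The clade {K, S} is supported by C1: its derived state 'present' occurs in exactly those taxa and in no other taxon (including the outgroup).

C1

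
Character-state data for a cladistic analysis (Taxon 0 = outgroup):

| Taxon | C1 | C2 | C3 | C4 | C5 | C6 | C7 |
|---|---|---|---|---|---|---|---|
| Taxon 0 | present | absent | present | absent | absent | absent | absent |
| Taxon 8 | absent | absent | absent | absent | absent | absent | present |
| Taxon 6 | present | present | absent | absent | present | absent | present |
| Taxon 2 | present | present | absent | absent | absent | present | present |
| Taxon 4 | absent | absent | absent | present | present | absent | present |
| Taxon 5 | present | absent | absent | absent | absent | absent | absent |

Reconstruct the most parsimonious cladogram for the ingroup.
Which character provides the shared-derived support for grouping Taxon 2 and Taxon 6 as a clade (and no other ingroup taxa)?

C2

Character polarity is set by the outgroup: the derived state is whichever differs from the outgroup's state, so for C1, C3 the derived state is 'absent', and for the remaining characters it is 'present'.
C1 (derived state 'absent') is shared by Taxon 4 and Taxon 8 — a synapomorphy uniting that clade.
Only Taxon 2 and Taxon 6 show the derived state 'present' for C2, supporting them as a clade.
C3 (derived state 'absent') is shared by all ingroup taxa — unites the whole ingroup.
C4 (derived state 'present') is unique to Taxon 4 (autapomorphy; uninformative for grouping).
C5 groups Taxon 4 and Taxon 6, which is incompatible with the clades supported by the remaining characters; treating it as convergent (homoplasy) costs fewer steps than any alternative tree.
C6: derived state 'present' in Taxon 2 only — an autapomorphy, so it tells us nothing about relationships among taxa.
Only Taxon 2, Taxon 4, Taxon 6, and Taxon 8 show the derived state 'present' for C7, supporting them as a clade.
Most parsimonious ingroup topology: (((Taxon 8,Taxon 4),(Taxon 6,Taxon 2)),Taxon 5).
The clade {Taxon 2, Taxon 6} is supported by C2: its derived state 'present' occurs in exactly those taxa and in no other taxon (including the outgroup).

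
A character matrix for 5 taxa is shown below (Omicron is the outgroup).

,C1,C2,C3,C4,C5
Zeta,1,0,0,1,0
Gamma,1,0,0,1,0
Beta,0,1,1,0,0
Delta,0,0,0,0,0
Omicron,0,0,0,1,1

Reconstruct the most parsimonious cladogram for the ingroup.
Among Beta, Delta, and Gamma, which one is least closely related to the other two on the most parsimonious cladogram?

Character polarity is set by the outgroup: the derived state is whichever differs from the outgroup's state, so for C4, C5 the derived state is '0', and for the remaining characters it is '1'.
C1 (derived state '1') is shared by Gamma and Zeta — a synapomorphy uniting that clade.
C2: derived state '1' in Beta only — an autapomorphy, so it tells us nothing about relationships among taxa.
C3 (derived state '1') is unique to Beta (autapomorphy; uninformative for grouping).
Only Beta and Delta show the derived state '0' for C4, supporting them as a clade.
All ingroup taxa share the derived state '0' for C5; it defines the ingroup but does not resolve relationships within it.
Most parsimonious ingroup topology: ((Gamma,Zeta),(Delta,Beta)).
Delta and Beta share a more recent common ancestor with each other than either does with Gamma, so Gamma is the least closely related of the three.

Gamma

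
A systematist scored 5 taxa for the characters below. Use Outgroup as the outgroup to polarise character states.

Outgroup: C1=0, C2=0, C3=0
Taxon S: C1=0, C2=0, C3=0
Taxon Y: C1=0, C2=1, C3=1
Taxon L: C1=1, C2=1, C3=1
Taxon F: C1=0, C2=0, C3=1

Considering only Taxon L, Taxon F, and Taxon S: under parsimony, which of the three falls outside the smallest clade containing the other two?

The outgroup has state '0' for every character, so '1' is the derived state throughout.
C1: derived state '1' in Taxon L only — an autapomorphy, so it tells us nothing about relationships among taxa.
Only Taxon L and Taxon Y show the derived state '1' for C2, supporting them as a clade.
C3 (derived state '1') is shared by Taxon F, Taxon L, and Taxon Y — a synapomorphy uniting that clade.
Most parsimonious ingroup topology: (Taxon S,((Taxon Y,Taxon L),Taxon F)).
Taxon L and Taxon F share a more recent common ancestor with each other than either does with Taxon S, so Taxon S is the least closely related of the three.

Taxon S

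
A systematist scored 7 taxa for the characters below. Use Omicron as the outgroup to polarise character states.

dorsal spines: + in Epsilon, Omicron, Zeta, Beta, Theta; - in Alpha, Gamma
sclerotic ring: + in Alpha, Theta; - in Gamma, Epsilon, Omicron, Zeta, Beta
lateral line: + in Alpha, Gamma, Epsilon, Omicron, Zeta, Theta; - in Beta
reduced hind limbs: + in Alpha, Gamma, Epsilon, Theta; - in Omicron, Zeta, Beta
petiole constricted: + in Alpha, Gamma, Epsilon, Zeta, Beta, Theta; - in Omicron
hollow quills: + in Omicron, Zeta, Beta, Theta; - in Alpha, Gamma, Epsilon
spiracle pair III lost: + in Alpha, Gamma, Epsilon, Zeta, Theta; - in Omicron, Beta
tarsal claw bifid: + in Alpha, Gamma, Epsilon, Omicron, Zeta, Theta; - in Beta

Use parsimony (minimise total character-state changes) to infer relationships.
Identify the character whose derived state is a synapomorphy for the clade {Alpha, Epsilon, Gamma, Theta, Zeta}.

spiracle pair III lost

Character polarity is set by the outgroup: the derived state is whichever differs from the outgroup's state, so for dorsal spines, lateral line, hollow quills, tarsal claw bifid the derived state is '-', and for the remaining characters it is '+'.
dorsal spines (derived state '-') is shared by Alpha and Gamma — a synapomorphy uniting that clade.
sclerotic ring (state '+') occurs in Alpha and Theta but conflicts with the nesting implied by the other characters — most parsimoniously interpreted as homoplasy.
lateral line: derived state '-' in Beta only — an autapomorphy, so it tells us nothing about relationships among taxa.
Only Alpha, Epsilon, Gamma, and Theta show the derived state '+' for reduced hind limbs, supporting them as a clade.
petiole constricted (derived state '+') is shared by all ingroup taxa — unites the whole ingroup.
hollow quills (derived state '-') is shared by Alpha, Epsilon, and Gamma — a synapomorphy uniting that clade.
Only Alpha, Epsilon, Gamma, Theta, and Zeta show the derived state '+' for spiracle pair III lost, supporting them as a clade.
tarsal claw bifid (derived state '-') is unique to Beta (autapomorphy; uninformative for grouping).
Most parsimonious ingroup topology: ((Zeta,(((Alpha,Gamma),Epsilon),Theta)),Beta).
The clade {Alpha, Epsilon, Gamma, Theta, Zeta} is supported by spiracle pair III lost: its derived state '+' occurs in exactly those taxa and in no other taxon (including the outgroup).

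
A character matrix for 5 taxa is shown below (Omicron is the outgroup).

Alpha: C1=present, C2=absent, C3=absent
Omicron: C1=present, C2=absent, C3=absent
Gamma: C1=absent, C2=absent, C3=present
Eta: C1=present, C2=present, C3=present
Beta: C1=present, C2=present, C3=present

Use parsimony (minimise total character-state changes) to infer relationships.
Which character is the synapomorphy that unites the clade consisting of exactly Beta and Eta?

C2

Character polarity is set by the outgroup: the derived state is whichever differs from the outgroup's state, so for C1 the derived state is 'absent', and for the remaining characters it is 'present'.
C1 (derived state 'absent') is unique to Gamma (autapomorphy; uninformative for grouping).
C2: derived state 'present' in Beta and Eta only — synapomorphy for {Beta, Eta}.
Only Beta, Eta, and Gamma show the derived state 'present' for C3, supporting them as a clade.
Most parsimonious ingroup topology: ((Gamma,(Eta,Beta)),Alpha).
The clade {Beta, Eta} is supported by C2: its derived state 'present' occurs in exactly those taxa and in no other taxon (including the outgroup).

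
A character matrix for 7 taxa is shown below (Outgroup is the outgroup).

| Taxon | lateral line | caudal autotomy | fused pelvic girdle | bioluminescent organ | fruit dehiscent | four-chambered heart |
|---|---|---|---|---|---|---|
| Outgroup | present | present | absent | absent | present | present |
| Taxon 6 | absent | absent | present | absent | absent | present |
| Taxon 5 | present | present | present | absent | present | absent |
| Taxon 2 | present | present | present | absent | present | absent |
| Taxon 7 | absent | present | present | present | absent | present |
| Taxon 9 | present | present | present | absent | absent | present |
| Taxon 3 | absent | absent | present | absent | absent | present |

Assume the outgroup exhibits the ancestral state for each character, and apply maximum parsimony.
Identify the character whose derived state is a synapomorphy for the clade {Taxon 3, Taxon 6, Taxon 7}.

lateral line

Character polarity is set by the outgroup: the derived state is whichever differs from the outgroup's state, so for lateral line, caudal autotomy, fruit dehiscent, four-chambered heart the derived state is 'absent', and for the remaining characters it is 'present'.
lateral line: derived state 'absent' in Taxon 3, Taxon 6, and Taxon 7 only — synapomorphy for {Taxon 3, Taxon 6, Taxon 7}.
Only Taxon 3 and Taxon 6 show the derived state 'absent' for caudal autotomy, supporting them as a clade.
All ingroup taxa share the derived state 'present' for fused pelvic girdle; it defines the ingroup but does not resolve relationships within it.
bioluminescent organ (derived state 'present') is unique to Taxon 7 (autapomorphy; uninformative for grouping).
fruit dehiscent (derived state 'absent') is shared by Taxon 3, Taxon 6, Taxon 7, and Taxon 9 — a synapomorphy uniting that clade.
Only Taxon 2 and Taxon 5 show the derived state 'absent' for four-chambered heart, supporting them as a clade.
Most parsimonious ingroup topology: ((((Taxon 6,Taxon 3),Taxon 7),Taxon 9),(Taxon 5,Taxon 2)).
The clade {Taxon 3, Taxon 6, Taxon 7} is supported by lateral line: its derived state 'absent' occurs in exactly those taxa and in no other taxon (including the outgroup).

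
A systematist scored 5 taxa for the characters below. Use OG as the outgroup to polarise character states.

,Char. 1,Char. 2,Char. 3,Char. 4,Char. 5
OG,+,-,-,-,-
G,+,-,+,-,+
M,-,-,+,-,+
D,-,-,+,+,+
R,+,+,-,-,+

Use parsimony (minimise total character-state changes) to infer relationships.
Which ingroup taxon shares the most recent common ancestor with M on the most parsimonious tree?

Character polarity is set by the outgroup: the derived state is whichever differs from the outgroup's state, so for Char. 1 the derived state is '-', and for the remaining characters it is '+'.
Only D and M show the derived state '-' for Char. 1, supporting them as a clade.
Char. 2 (derived state '+') is unique to R (autapomorphy; uninformative for grouping).
Char. 3 (derived state '+') is shared by D, G, and M — a synapomorphy uniting that clade.
Char. 4 (derived state '+') is unique to D (autapomorphy; uninformative for grouping).
Char. 5 (derived state '+') is shared by all ingroup taxa — unites the whole ingroup.
Most parsimonious ingroup topology: ((G,(M,D)),R).
M and D form a cherry on this tree, so they are sister taxa.

D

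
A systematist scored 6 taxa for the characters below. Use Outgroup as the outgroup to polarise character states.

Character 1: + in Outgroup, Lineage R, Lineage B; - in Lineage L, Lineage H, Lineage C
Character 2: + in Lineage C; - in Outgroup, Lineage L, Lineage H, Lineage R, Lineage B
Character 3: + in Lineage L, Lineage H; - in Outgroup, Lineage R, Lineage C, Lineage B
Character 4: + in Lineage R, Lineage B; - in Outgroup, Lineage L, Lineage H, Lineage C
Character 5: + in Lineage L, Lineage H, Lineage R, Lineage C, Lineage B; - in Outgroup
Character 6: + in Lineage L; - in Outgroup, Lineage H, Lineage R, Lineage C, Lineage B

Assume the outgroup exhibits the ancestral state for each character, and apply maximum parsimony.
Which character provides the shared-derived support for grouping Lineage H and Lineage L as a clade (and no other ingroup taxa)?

Character 3

Character polarity is set by the outgroup: the derived state is whichever differs from the outgroup's state, so for Character 1 the derived state is '-', and for the remaining characters it is '+'.
Only Lineage C, Lineage H, and Lineage L show the derived state '-' for Character 1, supporting them as a clade.
Character 2 (derived state '+') is unique to Lineage C (autapomorphy; uninformative for grouping).
Only Lineage H and Lineage L show the derived state '+' for Character 3, supporting them as a clade.
Only Lineage B and Lineage R show the derived state '+' for Character 4, supporting them as a clade.
Character 5 (derived state '+') is shared by all ingroup taxa — unites the whole ingroup.
Character 6 (derived state '+') is unique to Lineage L (autapomorphy; uninformative for grouping).
Most parsimonious ingroup topology: (((Lineage L,Lineage H),Lineage C),(Lineage R,Lineage B)).
The clade {Lineage H, Lineage L} is supported by Character 3: its derived state '+' occurs in exactly those taxa and in no other taxon (including the outgroup).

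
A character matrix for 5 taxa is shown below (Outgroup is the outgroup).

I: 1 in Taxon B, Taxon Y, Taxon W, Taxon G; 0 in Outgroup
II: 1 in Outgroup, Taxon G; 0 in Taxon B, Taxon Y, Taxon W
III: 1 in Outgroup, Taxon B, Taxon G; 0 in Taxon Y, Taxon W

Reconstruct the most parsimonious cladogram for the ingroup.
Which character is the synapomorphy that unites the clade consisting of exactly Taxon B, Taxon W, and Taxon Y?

II

Character polarity is set by the outgroup: the derived state is whichever differs from the outgroup's state, so for II, III the derived state is '0', and for the remaining characters it is '1'.
All ingroup taxa share the derived state '1' for I; it defines the ingroup but does not resolve relationships within it.
II (derived state '0') is shared by Taxon B, Taxon W, and Taxon Y — a synapomorphy uniting that clade.
III (derived state '0') is shared by Taxon W and Taxon Y — a synapomorphy uniting that clade.
Most parsimonious ingroup topology: ((Taxon B,(Taxon Y,Taxon W)),Taxon G).
The clade {Taxon B, Taxon W, Taxon Y} is supported by II: its derived state '0' occurs in exactly those taxa and in no other taxon (including the outgroup).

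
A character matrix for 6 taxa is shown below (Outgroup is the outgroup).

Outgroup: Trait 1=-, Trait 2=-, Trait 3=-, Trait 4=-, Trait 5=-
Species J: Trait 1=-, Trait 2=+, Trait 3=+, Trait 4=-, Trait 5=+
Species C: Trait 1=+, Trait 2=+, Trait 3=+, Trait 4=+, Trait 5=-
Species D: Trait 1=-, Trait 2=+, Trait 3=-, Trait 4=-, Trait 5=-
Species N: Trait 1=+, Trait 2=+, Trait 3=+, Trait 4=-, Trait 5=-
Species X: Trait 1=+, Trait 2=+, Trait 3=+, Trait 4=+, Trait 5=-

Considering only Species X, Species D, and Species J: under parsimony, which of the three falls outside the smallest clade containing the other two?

Species D

The outgroup has state '-' for every character, so '+' is the derived state throughout.
Trait 1 (derived state '+') is shared by Species C, Species N, and Species X — a synapomorphy uniting that clade.
All ingroup taxa share the derived state '+' for Trait 2; it defines the ingroup but does not resolve relationships within it.
Only Species C, Species J, Species N, and Species X show the derived state '+' for Trait 3, supporting them as a clade.
Only Species C and Species X show the derived state '+' for Trait 4, supporting them as a clade.
Trait 5 (derived state '+') is unique to Species J (autapomorphy; uninformative for grouping).
Most parsimonious ingroup topology: ((Species J,((Species C,Species X),Species N)),Species D).
Species X and Species J share a more recent common ancestor with each other than either does with Species D, so Species D is the least closely related of the three.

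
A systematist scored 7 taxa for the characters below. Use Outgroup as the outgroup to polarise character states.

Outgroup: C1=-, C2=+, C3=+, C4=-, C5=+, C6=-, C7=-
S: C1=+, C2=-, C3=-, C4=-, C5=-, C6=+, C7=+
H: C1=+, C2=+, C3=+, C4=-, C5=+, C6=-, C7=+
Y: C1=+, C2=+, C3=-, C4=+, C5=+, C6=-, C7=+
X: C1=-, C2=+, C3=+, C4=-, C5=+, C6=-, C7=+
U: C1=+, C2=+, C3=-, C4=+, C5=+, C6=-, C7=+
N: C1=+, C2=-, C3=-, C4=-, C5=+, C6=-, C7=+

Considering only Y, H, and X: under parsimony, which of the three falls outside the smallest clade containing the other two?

X

Character polarity is set by the outgroup: the derived state is whichever differs from the outgroup's state, so for C2, C3, C5 the derived state is '-', and for the remaining characters it is '+'.
Only H, N, S, U, and Y show the derived state '+' for C1, supporting them as a clade.
Only N and S show the derived state '-' for C2, supporting them as a clade.
Only N, S, U, and Y show the derived state '-' for C3, supporting them as a clade.
C4: derived state '+' in U and Y only — synapomorphy for {U, Y}.
C5 (derived state '-') is unique to S (autapomorphy; uninformative for grouping).
C6: derived state '+' in S only — an autapomorphy, so it tells us nothing about relationships among taxa.
All ingroup taxa share the derived state '+' for C7; it defines the ingroup but does not resolve relationships within it.
Most parsimonious ingroup topology: ((((S,N),(Y,U)),H),X).
H and Y share a more recent common ancestor with each other than either does with X, so X is the least closely related of the three.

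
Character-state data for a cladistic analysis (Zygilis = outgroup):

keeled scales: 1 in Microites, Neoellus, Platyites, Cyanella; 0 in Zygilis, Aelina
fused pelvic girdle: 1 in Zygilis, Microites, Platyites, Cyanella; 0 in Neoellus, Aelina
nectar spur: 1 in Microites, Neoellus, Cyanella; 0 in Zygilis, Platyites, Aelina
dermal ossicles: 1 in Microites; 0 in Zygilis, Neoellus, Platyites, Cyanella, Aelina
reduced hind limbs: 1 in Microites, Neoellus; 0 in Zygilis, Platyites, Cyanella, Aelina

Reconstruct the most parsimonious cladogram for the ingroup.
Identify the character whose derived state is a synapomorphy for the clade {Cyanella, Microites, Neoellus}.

Character polarity is set by the outgroup: the derived state is whichever differs from the outgroup's state, so for fused pelvic girdle the derived state is '0', and for the remaining characters it is '1'.
keeled scales (derived state '1') is shared by Cyanella, Microites, Neoellus, and Platyites — a synapomorphy uniting that clade.
fused pelvic girdle groups Aelina and Neoellus, which is incompatible with the clades supported by the remaining characters; treating it as convergent (homoplasy) costs fewer steps than any alternative tree.
nectar spur (derived state '1') is shared by Cyanella, Microites, and Neoellus — a synapomorphy uniting that clade.
dermal ossicles (derived state '1') is unique to Microites (autapomorphy; uninformative for grouping).
reduced hind limbs: derived state '1' in Microites and Neoellus only — synapomorphy for {Microites, Neoellus}.
Most parsimonious ingroup topology: ((((Microites,Neoellus),Cyanella),Platyites),Aelina).
The clade {Cyanella, Microites, Neoellus} is supported by nectar spur: its derived state '1' occurs in exactly those taxa and in no other taxon (including the outgroup).

nectar spur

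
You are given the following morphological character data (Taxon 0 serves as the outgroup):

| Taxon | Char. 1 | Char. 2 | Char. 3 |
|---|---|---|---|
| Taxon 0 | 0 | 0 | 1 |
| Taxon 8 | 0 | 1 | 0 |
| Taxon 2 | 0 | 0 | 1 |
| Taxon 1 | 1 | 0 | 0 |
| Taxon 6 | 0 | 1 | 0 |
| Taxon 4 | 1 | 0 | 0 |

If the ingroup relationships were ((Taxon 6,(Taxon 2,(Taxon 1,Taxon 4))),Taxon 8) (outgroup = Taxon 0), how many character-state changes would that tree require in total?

Map each character onto ((Taxon 6,(Taxon 2,(Taxon 1,Taxon 4))),Taxon 8) (rooted by Taxon 0) and count the minimum state changes it requires (Fitch parsimony):
Char. 1: 1; Char. 2: 2; Char. 3: 2.
Total tree length = 5.

5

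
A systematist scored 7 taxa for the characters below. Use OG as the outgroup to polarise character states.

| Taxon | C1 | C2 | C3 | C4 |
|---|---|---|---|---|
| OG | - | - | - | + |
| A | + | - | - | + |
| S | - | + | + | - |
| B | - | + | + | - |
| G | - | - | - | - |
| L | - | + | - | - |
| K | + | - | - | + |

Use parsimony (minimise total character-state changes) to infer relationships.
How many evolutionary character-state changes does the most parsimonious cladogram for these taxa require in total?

Character polarity is set by the outgroup: the derived state is whichever differs from the outgroup's state, so for C4 the derived state is '-', and for the remaining characters it is '+'.
C1: derived state '+' in A and K only — synapomorphy for {A, K}.
Only B, L, and S show the derived state '+' for C2, supporting them as a clade.
C3 (derived state '+') is shared by B and S — a synapomorphy uniting that clade.
C4: derived state '-' in B, G, L, and S only — synapomorphy for {B, G, L, S}.
Most parsimonious ingroup topology: ((A,K),(((S,B),L),G)).
Changes per character on this tree: C1: 1; C2: 1; C3: 1; C4: 1.
Total = 4.

4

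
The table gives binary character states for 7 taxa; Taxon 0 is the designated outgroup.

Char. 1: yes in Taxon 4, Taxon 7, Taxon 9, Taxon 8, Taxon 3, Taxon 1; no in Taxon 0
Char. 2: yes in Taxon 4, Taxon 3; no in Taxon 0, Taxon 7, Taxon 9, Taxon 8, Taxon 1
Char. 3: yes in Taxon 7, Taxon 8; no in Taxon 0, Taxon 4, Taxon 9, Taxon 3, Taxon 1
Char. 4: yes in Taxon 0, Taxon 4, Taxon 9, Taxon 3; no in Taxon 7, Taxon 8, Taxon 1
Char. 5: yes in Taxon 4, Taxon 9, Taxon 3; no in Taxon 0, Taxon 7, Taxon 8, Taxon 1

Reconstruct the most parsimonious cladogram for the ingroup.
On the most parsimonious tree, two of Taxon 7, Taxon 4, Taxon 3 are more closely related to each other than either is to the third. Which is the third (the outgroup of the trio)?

Character polarity is set by the outgroup: the derived state is whichever differs from the outgroup's state, so for Char. 4 the derived state is 'no', and for the remaining characters it is 'yes'.
All ingroup taxa share the derived state 'yes' for Char. 1; it defines the ingroup but does not resolve relationships within it.
Char. 2: derived state 'yes' in Taxon 3 and Taxon 4 only — synapomorphy for {Taxon 3, Taxon 4}.
Only Taxon 7 and Taxon 8 show the derived state 'yes' for Char. 3, supporting them as a clade.
Char. 4 (derived state 'no') is shared by Taxon 1, Taxon 7, and Taxon 8 — a synapomorphy uniting that clade.
Char. 5 (derived state 'yes') is shared by Taxon 3, Taxon 4, and Taxon 9 — a synapomorphy uniting that clade.
Most parsimonious ingroup topology: (((Taxon 4,Taxon 3),Taxon 9),((Taxon 7,Taxon 8),Taxon 1)).
Taxon 3 and Taxon 4 share a more recent common ancestor with each other than either does with Taxon 7, so Taxon 7 is the least closely related of the three.

Taxon 7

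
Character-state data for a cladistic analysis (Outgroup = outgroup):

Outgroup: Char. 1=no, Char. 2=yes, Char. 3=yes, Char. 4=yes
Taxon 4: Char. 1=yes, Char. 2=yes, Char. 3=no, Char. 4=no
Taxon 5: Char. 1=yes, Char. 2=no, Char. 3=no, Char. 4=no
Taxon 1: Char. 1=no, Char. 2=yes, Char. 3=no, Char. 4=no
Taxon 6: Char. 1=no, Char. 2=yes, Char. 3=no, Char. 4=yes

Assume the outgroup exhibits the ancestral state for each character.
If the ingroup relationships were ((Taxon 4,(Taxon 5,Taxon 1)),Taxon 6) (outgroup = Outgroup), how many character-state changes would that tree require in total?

Map each character onto ((Taxon 4,(Taxon 5,Taxon 1)),Taxon 6) (rooted by Outgroup) and count the minimum state changes it requires (Fitch parsimony):
Char. 1: 2; Char. 2: 1; Char. 3: 1; Char. 4: 1.
Total tree length = 5.

5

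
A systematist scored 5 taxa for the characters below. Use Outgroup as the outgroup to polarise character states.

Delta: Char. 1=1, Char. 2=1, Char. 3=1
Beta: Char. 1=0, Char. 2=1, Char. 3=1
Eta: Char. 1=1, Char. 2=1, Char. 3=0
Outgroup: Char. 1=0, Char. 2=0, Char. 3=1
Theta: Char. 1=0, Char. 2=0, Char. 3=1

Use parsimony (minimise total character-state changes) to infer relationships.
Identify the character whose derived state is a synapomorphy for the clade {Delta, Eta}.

Character polarity is set by the outgroup: the derived state is whichever differs from the outgroup's state, so for Char. 3 the derived state is '0', and for the remaining characters it is '1'.
Only Delta and Eta show the derived state '1' for Char. 1, supporting them as a clade.
Only Beta, Delta, and Eta show the derived state '1' for Char. 2, supporting them as a clade.
Char. 3 (derived state '0') is unique to Eta (autapomorphy; uninformative for grouping).
Most parsimonious ingroup topology: ((Beta,(Delta,Eta)),Theta).
The clade {Delta, Eta} is supported by Char. 1: its derived state '1' occurs in exactly those taxa and in no other taxon (including the outgroup).

Char. 1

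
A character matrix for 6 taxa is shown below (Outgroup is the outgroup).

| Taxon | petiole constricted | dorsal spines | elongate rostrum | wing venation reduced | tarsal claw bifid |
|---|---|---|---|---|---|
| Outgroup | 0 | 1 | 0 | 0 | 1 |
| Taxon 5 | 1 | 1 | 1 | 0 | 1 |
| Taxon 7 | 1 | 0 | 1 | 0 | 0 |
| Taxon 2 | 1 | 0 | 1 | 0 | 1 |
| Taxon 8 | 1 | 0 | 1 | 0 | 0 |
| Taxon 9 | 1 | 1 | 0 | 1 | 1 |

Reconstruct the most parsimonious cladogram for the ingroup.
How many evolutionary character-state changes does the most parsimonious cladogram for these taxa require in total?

5

Character polarity is set by the outgroup: the derived state is whichever differs from the outgroup's state, so for dorsal spines, tarsal claw bifid the derived state is '0', and for the remaining characters it is '1'.
petiole constricted (derived state '1') is shared by all ingroup taxa — unites the whole ingroup.
dorsal spines (derived state '0') is shared by Taxon 2, Taxon 7, and Taxon 8 — a synapomorphy uniting that clade.
elongate rostrum: derived state '1' in Taxon 2, Taxon 5, Taxon 7, and Taxon 8 only — synapomorphy for {Taxon 2, Taxon 5, Taxon 7, Taxon 8}.
wing venation reduced (derived state '1') is unique to Taxon 9 (autapomorphy; uninformative for grouping).
tarsal claw bifid (derived state '0') is shared by Taxon 7 and Taxon 8 — a synapomorphy uniting that clade.
Most parsimonious ingroup topology: ((Taxon 5,((Taxon 7,Taxon 8),Taxon 2)),Taxon 9).
Changes per character on this tree: petiole constricted: 1; dorsal spines: 1; elongate rostrum: 1; wing venation reduced: 1; tarsal claw bifid: 1.
Total = 5.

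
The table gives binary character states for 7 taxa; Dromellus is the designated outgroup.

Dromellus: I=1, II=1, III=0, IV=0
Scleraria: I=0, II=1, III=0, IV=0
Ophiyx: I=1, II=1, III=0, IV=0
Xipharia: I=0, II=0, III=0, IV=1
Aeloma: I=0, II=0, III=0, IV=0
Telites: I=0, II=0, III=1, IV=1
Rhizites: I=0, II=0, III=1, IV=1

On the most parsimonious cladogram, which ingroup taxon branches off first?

Character polarity is set by the outgroup: the derived state is whichever differs from the outgroup's state, so for I, II the derived state is '0', and for the remaining characters it is '1'.
Only Aeloma, Rhizites, Scleraria, Telites, and Xipharia show the derived state '0' for I, supporting them as a clade.
II: derived state '0' in Aeloma, Rhizites, Telites, and Xipharia only — synapomorphy for {Aeloma, Rhizites, Telites, Xipharia}.
III (derived state '1') is shared by Rhizites and Telites — a synapomorphy uniting that clade.
IV (derived state '1') is shared by Rhizites, Telites, and Xipharia — a synapomorphy uniting that clade.
Most parsimonious ingroup topology: ((Scleraria,((Xipharia,(Telites,Rhizites)),Aeloma)),Ophiyx).
Ophiyx is sister to the clade containing all other ingroup taxa, so it is the earliest-diverging (most basal) ingroup lineage.

Ophiyx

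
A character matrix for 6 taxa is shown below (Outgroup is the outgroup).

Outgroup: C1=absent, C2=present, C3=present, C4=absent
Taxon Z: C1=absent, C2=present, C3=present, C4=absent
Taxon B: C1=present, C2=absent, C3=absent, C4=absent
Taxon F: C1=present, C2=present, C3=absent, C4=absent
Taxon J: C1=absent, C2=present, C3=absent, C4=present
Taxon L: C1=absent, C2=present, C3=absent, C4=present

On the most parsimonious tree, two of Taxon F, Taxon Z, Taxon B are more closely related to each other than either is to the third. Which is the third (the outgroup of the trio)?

Taxon Z

Character polarity is set by the outgroup: the derived state is whichever differs from the outgroup's state, so for C2, C3 the derived state is 'absent', and for the remaining characters it is 'present'.
C1 (derived state 'present') is shared by Taxon B and Taxon F — a synapomorphy uniting that clade.
C2: derived state 'absent' in Taxon B only — an autapomorphy, so it tells us nothing about relationships among taxa.
C3: derived state 'absent' in Taxon B, Taxon F, Taxon J, and Taxon L only — synapomorphy for {Taxon B, Taxon F, Taxon J, Taxon L}.
Only Taxon J and Taxon L show the derived state 'present' for C4, supporting them as a clade.
Most parsimonious ingroup topology: (Taxon Z,((Taxon B,Taxon F),(Taxon J,Taxon L))).
Taxon F and Taxon B share a more recent common ancestor with each other than either does with Taxon Z, so Taxon Z is the least closely related of the three.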